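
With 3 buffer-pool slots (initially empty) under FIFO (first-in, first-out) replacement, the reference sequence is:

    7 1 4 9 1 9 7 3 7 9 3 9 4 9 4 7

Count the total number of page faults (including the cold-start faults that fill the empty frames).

7: fault, frames (7)
1: fault, frames (7 1)
4: fault, frames (7 1 4)
9: fault, evict 7, frames (1 4 9)
1: hit
9: hit
7: fault, evict 1, frames (4 9 7)
3: fault, evict 4, frames (9 7 3)
7: hit
9: hit
3: hit
9: hit
4: fault, evict 9, frames (7 3 4)
9: fault, evict 7, frames (3 4 9)
4: hit
7: fault, evict 3, frames (4 9 7)
Page faults: 9.

9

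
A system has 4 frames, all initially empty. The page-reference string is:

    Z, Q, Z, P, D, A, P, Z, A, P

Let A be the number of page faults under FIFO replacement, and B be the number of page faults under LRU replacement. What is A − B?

Under FIFO: F F . F F F . F . . → 6 faults.
Under LRU: F F . F F F . . . . → 5 faults.
A − B = 6 − 5 = 1.

1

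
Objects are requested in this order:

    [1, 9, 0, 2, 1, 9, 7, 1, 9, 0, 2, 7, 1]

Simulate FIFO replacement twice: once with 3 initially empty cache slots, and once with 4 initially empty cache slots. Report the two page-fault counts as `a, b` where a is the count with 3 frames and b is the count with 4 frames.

3 frames: F F F F F F F . . F F . F → 10 faults.
4 frames: F F F F . . F F F F F F F → 11 faults.
11 > 10: adding a frame increased faults — Belady's anomaly.

10, 11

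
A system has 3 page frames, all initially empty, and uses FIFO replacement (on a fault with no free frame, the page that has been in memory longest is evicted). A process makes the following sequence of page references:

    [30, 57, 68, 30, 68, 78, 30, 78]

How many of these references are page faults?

5

30 → miss, frames {30}
57 → miss, frames {30,57}
68 → miss, frames {30,57,68}
30 → hit
68 → hit
78 → miss, evict 30, frames {57,68,78}
30 → miss, evict 57, frames {68,78,30}
78 → hit
Page faults: 5.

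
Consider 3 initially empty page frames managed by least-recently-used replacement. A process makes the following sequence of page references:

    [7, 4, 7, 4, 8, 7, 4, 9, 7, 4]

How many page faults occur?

7 -> miss, frames [7]
4 -> miss, frames [7, 4]
7 -> hit
4 -> hit
8 -> miss, frames [7, 4, 8]
7 -> hit
4 -> hit
9 -> miss, evict 8, frames [7, 4, 9]
7 -> hit
4 -> hit
Page faults: 4.

4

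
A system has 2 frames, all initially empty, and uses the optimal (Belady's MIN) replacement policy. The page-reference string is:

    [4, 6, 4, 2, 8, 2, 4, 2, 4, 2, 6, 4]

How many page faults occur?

6

4 → fault, frames [4]
6 → fault, frames [4, 6]
4 → hit
2 → fault, evict 6, frames [4, 2]
8 → fault, evict 4, frames [2, 8]
2 → hit
4 → fault, evict 8, frames [2, 4]
2 → hit
4 → hit
2 → hit
6 → fault, evict 2, frames [4, 6]
4 → hit
Page faults: 6.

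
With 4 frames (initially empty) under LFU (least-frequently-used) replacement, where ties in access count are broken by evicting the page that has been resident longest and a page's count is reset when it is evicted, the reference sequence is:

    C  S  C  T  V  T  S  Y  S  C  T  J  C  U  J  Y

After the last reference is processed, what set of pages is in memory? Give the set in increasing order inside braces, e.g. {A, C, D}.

C → fault, frames {C}
S → fault, frames {C,S}
C → hit
T → fault, frames {C,S,T}
V → fault, frames {C,S,T,V}
T → hit
S → hit
Y → fault, evict V, frames {C,S,T,Y}
S → hit
C → hit
T → hit
J → fault, evict Y, frames {C,S,T,J}
C → hit
U → fault, evict J, frames {C,S,T,U}
J → fault, evict U, frames {C,S,T,J}
Y → fault, evict J, frames {C,S,T,Y}

{C, S, T, Y}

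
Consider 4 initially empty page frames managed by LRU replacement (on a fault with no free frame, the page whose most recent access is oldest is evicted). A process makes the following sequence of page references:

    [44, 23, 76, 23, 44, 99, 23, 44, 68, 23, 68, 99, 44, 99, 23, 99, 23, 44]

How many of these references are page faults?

44 → fault, frames (44)
23 → fault, frames (44 23)
76 → fault, frames (44 23 76)
23 → hit
44 → hit
99 → fault, frames (76 23 44 99)
23 → hit
44 → hit
68 → fault, evict 76, frames (99 23 44 68)
23 → hit
68 → hit
99 → hit
44 → hit
99 → hit
23 → hit
99 → hit
23 → hit
44 → hit
Page faults: 5.

5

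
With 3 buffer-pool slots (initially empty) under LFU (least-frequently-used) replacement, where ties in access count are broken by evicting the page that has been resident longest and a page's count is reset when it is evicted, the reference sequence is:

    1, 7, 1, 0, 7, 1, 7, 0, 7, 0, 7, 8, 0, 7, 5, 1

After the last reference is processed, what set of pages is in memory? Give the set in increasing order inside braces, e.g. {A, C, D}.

1 → miss, frames (1)
7 → miss, frames (1 7)
1 → hit
0 → miss, frames (1 7 0)
7 → hit
1 → hit
7 → hit
0 → hit
7 → hit
0 → hit
7 → hit
8 → miss, evict 1, frames (7 0 8)
0 → hit
7 → hit
5 → miss, evict 8, frames (7 0 5)
1 → miss, evict 5, frames (7 0 1)

{0, 1, 7}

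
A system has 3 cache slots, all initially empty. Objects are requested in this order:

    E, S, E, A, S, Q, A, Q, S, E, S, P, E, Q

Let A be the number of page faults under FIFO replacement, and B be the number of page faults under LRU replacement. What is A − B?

1

Under FIFO: F F . F . F . . . F F F . F → 8 faults.
Under LRU: F F . F . F . . . F . F . F → 7 faults.
A − B = 8 − 7 = 1.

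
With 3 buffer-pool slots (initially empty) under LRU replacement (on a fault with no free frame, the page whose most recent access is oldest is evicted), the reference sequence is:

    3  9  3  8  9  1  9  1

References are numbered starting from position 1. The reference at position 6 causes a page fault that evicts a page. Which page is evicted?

3

pos 1: 3 -> miss, frames {3}
pos 2: 9 -> miss, frames {3,9}
pos 3: 3 -> hit
pos 4: 8 -> miss, frames {9,3,8}
pos 5: 9 -> hit
pos 6: 1 -> miss, evict 3, frames {8,9,1}
At position 6, page 3 is evicted.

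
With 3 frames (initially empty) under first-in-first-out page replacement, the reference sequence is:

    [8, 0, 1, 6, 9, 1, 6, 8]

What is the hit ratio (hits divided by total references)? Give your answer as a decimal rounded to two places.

8 -> fault, frames (8)
0 -> fault, frames (8 0)
1 -> fault, frames (8 0 1)
6 -> fault, evict 8, frames (0 1 6)
9 -> fault, evict 0, frames (1 6 9)
1 -> hit
6 -> hit
8 -> fault, evict 1, frames (6 9 8)
Hits: 2 of 8 references → 2/8 = 0.2500.

0.25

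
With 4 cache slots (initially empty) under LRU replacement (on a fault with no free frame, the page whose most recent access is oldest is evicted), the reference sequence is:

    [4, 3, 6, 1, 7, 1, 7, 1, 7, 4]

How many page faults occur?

4 → fault, frames [4]
3 → fault, frames [4, 3]
6 → fault, frames [4, 3, 6]
1 → fault, frames [4, 3, 6, 1]
7 → fault, evict 4, frames [3, 6, 1, 7]
1 → hit
7 → hit
1 → hit
7 → hit
4 → fault, evict 3, frames [6, 1, 7, 4]
Page faults: 6.

6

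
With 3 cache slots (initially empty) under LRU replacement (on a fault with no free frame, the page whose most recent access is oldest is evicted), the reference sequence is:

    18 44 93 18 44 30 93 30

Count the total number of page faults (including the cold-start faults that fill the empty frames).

18 -> miss, frames {18}
44 -> miss, frames {18,44}
93 -> miss, frames {18,44,93}
18 -> hit
44 -> hit
30 -> miss, evict 93, frames {18,44,30}
93 -> miss, evict 18, frames {44,30,93}
30 -> hit
Page faults: 5.

5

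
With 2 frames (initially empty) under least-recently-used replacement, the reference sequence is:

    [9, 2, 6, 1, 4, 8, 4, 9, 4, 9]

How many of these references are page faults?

7

9: fault, frames [9]
2: fault, frames [9, 2]
6: fault, evict 9, frames [2, 6]
1: fault, evict 2, frames [6, 1]
4: fault, evict 6, frames [1, 4]
8: fault, evict 1, frames [4, 8]
4: hit
9: fault, evict 8, frames [4, 9]
4: hit
9: hit
Page faults: 7.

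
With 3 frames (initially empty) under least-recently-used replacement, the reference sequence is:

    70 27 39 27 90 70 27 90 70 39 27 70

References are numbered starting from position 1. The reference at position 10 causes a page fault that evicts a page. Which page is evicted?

27

pos 1: 70: miss, frames (70)
pos 2: 27: miss, frames (70 27)
pos 3: 39: miss, frames (70 27 39)
pos 4: 27: hit
pos 5: 90: miss, evict 70, frames (39 27 90)
pos 6: 70: miss, evict 39, frames (27 90 70)
pos 7: 27: hit
pos 8: 90: hit
pos 9: 70: hit
pos 10: 39: miss, evict 27, frames (90 70 39)
At position 10, page 27 is evicted.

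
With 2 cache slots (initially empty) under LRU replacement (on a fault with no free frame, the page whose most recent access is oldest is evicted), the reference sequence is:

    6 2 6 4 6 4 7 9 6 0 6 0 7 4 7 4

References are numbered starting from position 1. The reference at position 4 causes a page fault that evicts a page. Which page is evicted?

2

pos 1: 6 -> miss, frames (6)
pos 2: 2 -> miss, frames (6 2)
pos 3: 6 -> hit
pos 4: 4 -> miss, evict 2, frames (6 4)
At position 4, page 2 is evicted.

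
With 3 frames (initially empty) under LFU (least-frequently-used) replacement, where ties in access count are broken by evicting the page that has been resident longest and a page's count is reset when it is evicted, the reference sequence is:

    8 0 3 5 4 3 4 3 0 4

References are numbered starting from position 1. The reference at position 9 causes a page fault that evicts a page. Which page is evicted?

5

pos 1: 8 -> miss, frames (8)
pos 2: 0 -> miss, frames (8 0)
pos 3: 3 -> miss, frames (8 0 3)
pos 4: 5 -> miss, evict 8, frames (0 3 5)
pos 5: 4 -> miss, evict 0, frames (3 5 4)
pos 6: 3 -> hit
pos 7: 4 -> hit
pos 8: 3 -> hit
pos 9: 0 -> miss, evict 5, frames (3 4 0)
At position 9, page 5 is evicted.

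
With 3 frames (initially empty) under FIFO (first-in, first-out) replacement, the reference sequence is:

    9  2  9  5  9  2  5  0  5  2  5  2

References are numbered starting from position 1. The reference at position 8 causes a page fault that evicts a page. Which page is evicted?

pos 1: 9 → fault, frames (9)
pos 2: 2 → fault, frames (9 2)
pos 3: 9 → hit
pos 4: 5 → fault, frames (9 2 5)
pos 5: 9 → hit
pos 6: 2 → hit
pos 7: 5 → hit
pos 8: 0 → fault, evict 9, frames (2 5 0)
At position 8, page 9 is evicted.

9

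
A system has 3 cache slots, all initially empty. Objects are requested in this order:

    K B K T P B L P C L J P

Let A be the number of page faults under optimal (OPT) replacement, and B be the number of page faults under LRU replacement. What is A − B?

Under OPT: F F . F F . F . F . F . → 7 faults.
Under LRU: F F . F F F F . F . F F → 9 faults.
A − B = 7 − 9 = -2.

-2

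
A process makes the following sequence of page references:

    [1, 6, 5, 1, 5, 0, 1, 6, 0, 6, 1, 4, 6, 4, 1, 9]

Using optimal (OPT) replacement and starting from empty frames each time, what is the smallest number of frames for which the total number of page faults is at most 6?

f=1: 16 faults
f=2: 9 faults
f=3: 6 faults
f=4: 6 faults
f=5: 6 faults
f=6: 6 faults
Smallest f with faults ≤ 6 is 3.

3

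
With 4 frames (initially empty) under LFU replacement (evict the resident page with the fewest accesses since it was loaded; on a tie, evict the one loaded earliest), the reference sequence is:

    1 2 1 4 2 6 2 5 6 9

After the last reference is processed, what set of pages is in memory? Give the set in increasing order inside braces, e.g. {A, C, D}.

1 → miss, frames [1]
2 → miss, frames [1, 2]
1 → hit
4 → miss, frames [1, 2, 4]
2 → hit
6 → miss, frames [1, 2, 4, 6]
2 → hit
5 → miss, evict 4, frames [1, 2, 6, 5]
6 → hit
9 → miss, evict 5, frames [1, 2, 6, 9]

{1, 2, 6, 9}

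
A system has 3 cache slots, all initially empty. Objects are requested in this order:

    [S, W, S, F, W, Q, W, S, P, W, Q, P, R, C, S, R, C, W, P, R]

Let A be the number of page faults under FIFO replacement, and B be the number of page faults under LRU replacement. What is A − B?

Under FIFO: F F . F . F . F F F F . F F F . . F F F → 14 faults.
Under LRU: F F . F . F . F F . F . F F F . . F F F → 13 faults.
A − B = 14 − 13 = 1.

1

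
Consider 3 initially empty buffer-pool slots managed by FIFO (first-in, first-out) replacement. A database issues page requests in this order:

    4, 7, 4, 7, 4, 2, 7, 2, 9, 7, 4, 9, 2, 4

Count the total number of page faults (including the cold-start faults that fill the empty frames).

4: fault, frames {4}
7: fault, frames {4,7}
4: hit
7: hit
4: hit
2: fault, frames {4,7,2}
7: hit
2: hit
9: fault, evict 4, frames {7,2,9}
7: hit
4: fault, evict 7, frames {2,9,4}
9: hit
2: hit
4: hit
Page faults: 5.

5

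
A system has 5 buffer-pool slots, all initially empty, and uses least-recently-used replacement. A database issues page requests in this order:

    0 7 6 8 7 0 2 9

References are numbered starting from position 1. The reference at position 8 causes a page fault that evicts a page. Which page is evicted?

6

pos 1: 0: miss, frames [0]
pos 2: 7: miss, frames [0, 7]
pos 3: 6: miss, frames [0, 7, 6]
pos 4: 8: miss, frames [0, 7, 6, 8]
pos 5: 7: hit
pos 6: 0: hit
pos 7: 2: miss, frames [6, 8, 7, 0, 2]
pos 8: 9: miss, evict 6, frames [8, 7, 0, 2, 9]
At position 8, page 6 is evicted.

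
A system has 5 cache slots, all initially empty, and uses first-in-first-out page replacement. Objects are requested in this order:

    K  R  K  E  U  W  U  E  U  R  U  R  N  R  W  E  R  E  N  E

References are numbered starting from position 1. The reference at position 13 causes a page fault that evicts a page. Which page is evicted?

K

pos 1: K -> miss, frames {K}
pos 2: R -> miss, frames {K,R}
pos 3: K -> hit
pos 4: E -> miss, frames {K,R,E}
pos 5: U -> miss, frames {K,R,E,U}
pos 6: W -> miss, frames {K,R,E,U,W}
pos 7: U -> hit
pos 8: E -> hit
pos 9: U -> hit
pos 10: R -> hit
pos 11: U -> hit
pos 12: R -> hit
pos 13: N -> miss, evict K, frames {R,E,U,W,N}
At position 13, page K is evicted.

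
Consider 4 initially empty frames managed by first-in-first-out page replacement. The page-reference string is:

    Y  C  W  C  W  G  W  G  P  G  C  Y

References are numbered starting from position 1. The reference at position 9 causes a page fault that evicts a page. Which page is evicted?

Y

pos 1: Y → fault, frames {Y}
pos 2: C → fault, frames {Y,C}
pos 3: W → fault, frames {Y,C,W}
pos 4: C → hit
pos 5: W → hit
pos 6: G → fault, frames {Y,C,W,G}
pos 7: W → hit
pos 8: G → hit
pos 9: P → fault, evict Y, frames {C,W,G,P}
At position 9, page Y is evicted.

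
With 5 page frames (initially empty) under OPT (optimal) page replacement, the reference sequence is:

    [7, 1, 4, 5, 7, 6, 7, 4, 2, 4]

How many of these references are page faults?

7: fault, frames [7]
1: fault, frames [7, 1]
4: fault, frames [7, 1, 4]
5: fault, frames [7, 1, 4, 5]
7: hit
6: fault, frames [7, 1, 4, 5, 6]
7: hit
4: hit
2: fault, evict 6, frames [7, 1, 4, 5, 2]
4: hit
Page faults: 6.

6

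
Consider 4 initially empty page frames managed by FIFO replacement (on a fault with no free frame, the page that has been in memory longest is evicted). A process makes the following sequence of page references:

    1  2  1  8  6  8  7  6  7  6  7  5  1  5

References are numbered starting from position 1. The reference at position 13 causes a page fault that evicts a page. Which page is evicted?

8

pos 1: 1 → miss, frames {1}
pos 2: 2 → miss, frames {1,2}
pos 3: 1 → hit
pos 4: 8 → miss, frames {1,2,8}
pos 5: 6 → miss, frames {1,2,8,6}
pos 6: 8 → hit
pos 7: 7 → miss, evict 1, frames {2,8,6,7}
pos 8: 6 → hit
pos 9: 7 → hit
pos 10: 6 → hit
pos 11: 7 → hit
pos 12: 5 → miss, evict 2, frames {8,6,7,5}
pos 13: 1 → miss, evict 8, frames {6,7,5,1}
At position 13, page 8 is evicted.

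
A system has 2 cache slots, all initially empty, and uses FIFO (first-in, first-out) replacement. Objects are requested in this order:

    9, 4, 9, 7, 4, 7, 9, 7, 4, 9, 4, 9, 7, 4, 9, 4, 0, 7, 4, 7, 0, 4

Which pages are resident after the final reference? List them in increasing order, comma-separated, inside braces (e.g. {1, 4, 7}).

9 → fault, frames {9}
4 → fault, frames {9,4}
9 → hit
7 → fault, evict 9, frames {4,7}
4 → hit
7 → hit
9 → fault, evict 4, frames {7,9}
7 → hit
4 → fault, evict 7, frames {9,4}
9 → hit
4 → hit
9 → hit
7 → fault, evict 9, frames {4,7}
4 → hit
9 → fault, evict 4, frames {7,9}
4 → fault, evict 7, frames {9,4}
0 → fault, evict 9, frames {4,0}
7 → fault, evict 4, frames {0,7}
4 → fault, evict 0, frames {7,4}
7 → hit
0 → fault, evict 7, frames {4,0}
4 → hit

{0, 4}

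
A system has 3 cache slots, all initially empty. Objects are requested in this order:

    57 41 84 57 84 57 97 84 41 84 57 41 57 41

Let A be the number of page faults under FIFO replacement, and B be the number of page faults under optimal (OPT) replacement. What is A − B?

1

Under FIFO: F F F . . . F . . . F F . . → 6 faults.
Under OPT: F F F . . . F . . . F . . . → 5 faults.
A − B = 6 − 5 = 1.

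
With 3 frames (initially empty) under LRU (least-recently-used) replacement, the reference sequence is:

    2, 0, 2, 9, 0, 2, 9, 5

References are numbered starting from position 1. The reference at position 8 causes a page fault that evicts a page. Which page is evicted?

pos 1: 2 -> fault, frames {2}
pos 2: 0 -> fault, frames {2,0}
pos 3: 2 -> hit
pos 4: 9 -> fault, frames {0,2,9}
pos 5: 0 -> hit
pos 6: 2 -> hit
pos 7: 9 -> hit
pos 8: 5 -> fault, evict 0, frames {2,9,5}
At position 8, page 0 is evicted.

0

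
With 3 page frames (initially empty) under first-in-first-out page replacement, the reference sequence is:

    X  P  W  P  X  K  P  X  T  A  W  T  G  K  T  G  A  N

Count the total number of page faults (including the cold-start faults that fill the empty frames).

X: miss, frames {X}
P: miss, frames {X,P}
W: miss, frames {X,P,W}
P: hit
X: hit
K: miss, evict X, frames {P,W,K}
P: hit
X: miss, evict P, frames {W,K,X}
T: miss, evict W, frames {K,X,T}
A: miss, evict K, frames {X,T,A}
W: miss, evict X, frames {T,A,W}
T: hit
G: miss, evict T, frames {A,W,G}
K: miss, evict A, frames {W,G,K}
T: miss, evict W, frames {G,K,T}
G: hit
A: miss, evict G, frames {K,T,A}
N: miss, evict K, frames {T,A,N}
Page faults: 13.

13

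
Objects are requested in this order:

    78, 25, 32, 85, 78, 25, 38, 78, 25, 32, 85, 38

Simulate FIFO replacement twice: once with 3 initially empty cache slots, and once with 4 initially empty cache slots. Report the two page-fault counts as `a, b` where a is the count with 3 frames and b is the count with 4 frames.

3 frames: F F F F F F F . . F F . → 9 faults.
4 frames: F F F F . . F F F F F F → 10 faults.
10 > 9: adding a frame increased faults — Belady's anomaly.

9, 10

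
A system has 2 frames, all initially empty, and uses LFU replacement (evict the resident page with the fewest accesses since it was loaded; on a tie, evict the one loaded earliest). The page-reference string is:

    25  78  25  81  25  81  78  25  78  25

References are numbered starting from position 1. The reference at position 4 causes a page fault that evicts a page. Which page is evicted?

pos 1: 25: miss, frames {25}
pos 2: 78: miss, frames {25,78}
pos 3: 25: hit
pos 4: 81: miss, evict 78, frames {25,81}
At position 4, page 78 is evicted.

78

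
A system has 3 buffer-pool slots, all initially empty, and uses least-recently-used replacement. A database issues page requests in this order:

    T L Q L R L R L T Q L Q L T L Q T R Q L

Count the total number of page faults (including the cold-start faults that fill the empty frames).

T: miss, frames {T}
L: miss, frames {T,L}
Q: miss, frames {T,L,Q}
L: hit
R: miss, evict T, frames {Q,L,R}
L: hit
R: hit
L: hit
T: miss, evict Q, frames {R,L,T}
Q: miss, evict R, frames {L,T,Q}
L: hit
Q: hit
L: hit
T: hit
L: hit
Q: hit
T: hit
R: miss, evict L, frames {Q,T,R}
Q: hit
L: miss, evict T, frames {R,Q,L}
Page faults: 8.

8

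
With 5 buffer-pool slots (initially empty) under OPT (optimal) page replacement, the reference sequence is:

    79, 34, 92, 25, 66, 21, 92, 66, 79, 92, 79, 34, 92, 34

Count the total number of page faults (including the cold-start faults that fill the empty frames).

79 → fault, frames (79)
34 → fault, frames (79 34)
92 → fault, frames (79 34 92)
25 → fault, frames (79 34 92 25)
66 → fault, frames (79 34 92 25 66)
21 → fault, evict 25, frames (79 34 92 66 21)
92 → hit
66 → hit
79 → hit
92 → hit
79 → hit
34 → hit
92 → hit
34 → hit
Page faults: 6.

6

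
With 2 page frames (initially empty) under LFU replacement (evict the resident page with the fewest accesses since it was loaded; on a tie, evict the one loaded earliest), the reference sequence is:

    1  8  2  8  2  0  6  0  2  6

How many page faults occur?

7

1: miss, frames {1}
8: miss, frames {1,8}
2: miss, evict 1, frames {8,2}
8: hit
2: hit
0: miss, evict 8, frames {2,0}
6: miss, evict 0, frames {2,6}
0: miss, evict 6, frames {2,0}
2: hit
6: miss, evict 0, frames {2,6}
Page faults: 7.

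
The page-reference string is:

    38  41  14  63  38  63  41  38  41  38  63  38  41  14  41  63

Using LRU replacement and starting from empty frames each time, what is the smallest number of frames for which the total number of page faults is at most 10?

3

f=1: 16 faults
f=2: 11 faults
f=3: 8 faults
f=4: 4 faults
Smallest f with faults ≤ 10 is 3.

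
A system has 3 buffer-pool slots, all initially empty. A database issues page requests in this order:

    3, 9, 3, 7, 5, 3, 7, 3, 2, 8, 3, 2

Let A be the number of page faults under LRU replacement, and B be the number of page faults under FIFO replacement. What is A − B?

-1

Under LRU: F F . F F . . . F F . . → 6 faults.
Under FIFO: F F . F F F . . F F . . → 7 faults.
A − B = 6 − 7 = -1.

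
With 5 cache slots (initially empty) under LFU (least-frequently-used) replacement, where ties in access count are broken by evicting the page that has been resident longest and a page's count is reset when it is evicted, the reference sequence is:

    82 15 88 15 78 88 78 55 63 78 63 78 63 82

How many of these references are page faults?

7

82 → miss, frames [82]
15 → miss, frames [82, 15]
88 → miss, frames [82, 15, 88]
15 → hit
78 → miss, frames [82, 15, 88, 78]
88 → hit
78 → hit
55 → miss, frames [82, 15, 88, 78, 55]
63 → miss, evict 82, frames [15, 88, 78, 55, 63]
78 → hit
63 → hit
78 → hit
63 → hit
82 → miss, evict 55, frames [15, 88, 78, 63, 82]
Page faults: 7.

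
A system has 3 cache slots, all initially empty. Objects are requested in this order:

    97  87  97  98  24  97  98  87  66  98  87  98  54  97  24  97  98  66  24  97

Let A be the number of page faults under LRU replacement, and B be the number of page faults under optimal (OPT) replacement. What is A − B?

Under LRU: F F . F F . . F F . . . F F F . F F F F → 13 faults.
Under OPT: F F . F F . . F F . . . F F F . . F . . → 10 faults.
A − B = 13 − 10 = 3.

3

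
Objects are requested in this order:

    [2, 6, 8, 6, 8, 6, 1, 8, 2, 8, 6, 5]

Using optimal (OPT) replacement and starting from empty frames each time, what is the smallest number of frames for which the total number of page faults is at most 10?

2

f=1: 12 faults
f=2: 7 faults
f=3: 6 faults
f=4: 5 faults
f=5: 5 faults
Smallest f with faults ≤ 10 is 2.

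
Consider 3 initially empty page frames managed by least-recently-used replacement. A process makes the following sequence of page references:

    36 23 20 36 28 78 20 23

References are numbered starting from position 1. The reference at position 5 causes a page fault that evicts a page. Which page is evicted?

23

pos 1: 36: fault, frames (36)
pos 2: 23: fault, frames (36 23)
pos 3: 20: fault, frames (36 23 20)
pos 4: 36: hit
pos 5: 28: fault, evict 23, frames (20 36 28)
At position 5, page 23 is evicted.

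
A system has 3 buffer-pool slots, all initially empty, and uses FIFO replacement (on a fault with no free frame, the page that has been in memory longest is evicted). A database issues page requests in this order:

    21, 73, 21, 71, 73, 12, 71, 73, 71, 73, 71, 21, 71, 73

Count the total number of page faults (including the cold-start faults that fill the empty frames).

21 -> miss, frames {21}
73 -> miss, frames {21,73}
21 -> hit
71 -> miss, frames {21,73,71}
73 -> hit
12 -> miss, evict 21, frames {73,71,12}
71 -> hit
73 -> hit
71 -> hit
73 -> hit
71 -> hit
21 -> miss, evict 73, frames {71,12,21}
71 -> hit
73 -> miss, evict 71, frames {12,21,73}
Page faults: 6.

6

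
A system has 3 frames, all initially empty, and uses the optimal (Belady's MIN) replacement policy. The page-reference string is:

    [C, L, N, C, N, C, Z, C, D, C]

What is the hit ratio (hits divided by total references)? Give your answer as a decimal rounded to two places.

C -> miss, frames {C}
L -> miss, frames {C,L}
N -> miss, frames {C,L,N}
C -> hit
N -> hit
C -> hit
Z -> miss, evict N, frames {C,L,Z}
C -> hit
D -> miss, evict Z, frames {C,L,D}
C -> hit
Hits: 5 of 10 references → 5/10 = 0.5000.

0.50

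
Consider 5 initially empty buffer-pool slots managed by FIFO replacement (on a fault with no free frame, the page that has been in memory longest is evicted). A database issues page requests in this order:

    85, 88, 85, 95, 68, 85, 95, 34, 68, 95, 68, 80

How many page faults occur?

6

85 -> fault, frames (85)
88 -> fault, frames (85 88)
85 -> hit
95 -> fault, frames (85 88 95)
68 -> fault, frames (85 88 95 68)
85 -> hit
95 -> hit
34 -> fault, frames (85 88 95 68 34)
68 -> hit
95 -> hit
68 -> hit
80 -> fault, evict 85, frames (88 95 68 34 80)
Page faults: 6.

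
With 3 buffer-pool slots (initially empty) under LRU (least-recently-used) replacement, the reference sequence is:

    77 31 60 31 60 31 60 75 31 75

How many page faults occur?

4

77 → miss, frames (77)
31 → miss, frames (77 31)
60 → miss, frames (77 31 60)
31 → hit
60 → hit
31 → hit
60 → hit
75 → miss, evict 77, frames (31 60 75)
31 → hit
75 → hit
Page faults: 4.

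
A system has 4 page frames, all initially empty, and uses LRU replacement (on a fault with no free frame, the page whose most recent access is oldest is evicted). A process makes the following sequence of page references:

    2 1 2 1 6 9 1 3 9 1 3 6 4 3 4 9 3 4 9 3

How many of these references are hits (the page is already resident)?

2: miss, frames (2)
1: miss, frames (2 1)
2: hit
1: hit
6: miss, frames (2 1 6)
9: miss, frames (2 1 6 9)
1: hit
3: miss, evict 2, frames (6 9 1 3)
9: hit
1: hit
3: hit
6: hit
4: miss, evict 9, frames (1 3 6 4)
3: hit
4: hit
9: miss, evict 1, frames (6 3 4 9)
3: hit
4: hit
9: hit
3: hit
Hits: 13.

13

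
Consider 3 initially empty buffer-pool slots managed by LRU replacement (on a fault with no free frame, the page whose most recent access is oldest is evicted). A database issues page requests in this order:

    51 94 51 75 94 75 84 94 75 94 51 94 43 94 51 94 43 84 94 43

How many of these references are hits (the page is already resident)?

51 → miss, frames (51)
94 → miss, frames (51 94)
51 → hit
75 → miss, frames (94 51 75)
94 → hit
75 → hit
84 → miss, evict 51, frames (94 75 84)
94 → hit
75 → hit
94 → hit
51 → miss, evict 84, frames (75 94 51)
94 → hit
43 → miss, evict 75, frames (51 94 43)
94 → hit
51 → hit
94 → hit
43 → hit
84 → miss, evict 51, frames (94 43 84)
94 → hit
43 → hit
Hits: 13.

13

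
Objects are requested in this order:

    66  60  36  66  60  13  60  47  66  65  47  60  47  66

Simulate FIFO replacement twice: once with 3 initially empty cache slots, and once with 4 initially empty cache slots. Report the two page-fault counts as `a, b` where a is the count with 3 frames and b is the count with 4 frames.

3 frames: F F F . . F . F F F . F F F → 10 faults.
4 frames: F F F . . F . F F F . F . . → 8 faults.
8 < 10: adding a frame reduced faults, as is typical.

10, 8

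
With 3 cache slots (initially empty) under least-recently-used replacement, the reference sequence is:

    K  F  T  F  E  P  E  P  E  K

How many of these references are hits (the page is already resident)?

4

K: fault, frames [K]
F: fault, frames [K, F]
T: fault, frames [K, F, T]
F: hit
E: fault, evict K, frames [T, F, E]
P: fault, evict T, frames [F, E, P]
E: hit
P: hit
E: hit
K: fault, evict F, frames [P, E, K]
Hits: 4.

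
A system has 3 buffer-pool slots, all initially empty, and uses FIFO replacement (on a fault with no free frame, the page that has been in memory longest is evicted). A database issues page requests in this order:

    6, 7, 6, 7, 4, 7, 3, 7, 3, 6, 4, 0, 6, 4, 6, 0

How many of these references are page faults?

7

6: fault, frames (6)
7: fault, frames (6 7)
6: hit
7: hit
4: fault, frames (6 7 4)
7: hit
3: fault, evict 6, frames (7 4 3)
7: hit
3: hit
6: fault, evict 7, frames (4 3 6)
4: hit
0: fault, evict 4, frames (3 6 0)
6: hit
4: fault, evict 3, frames (6 0 4)
6: hit
0: hit
Page faults: 7.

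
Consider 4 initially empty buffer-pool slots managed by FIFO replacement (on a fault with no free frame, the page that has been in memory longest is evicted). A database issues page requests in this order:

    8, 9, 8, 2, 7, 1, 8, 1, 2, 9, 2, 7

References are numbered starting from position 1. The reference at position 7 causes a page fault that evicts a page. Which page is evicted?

9

pos 1: 8: fault, frames (8)
pos 2: 9: fault, frames (8 9)
pos 3: 8: hit
pos 4: 2: fault, frames (8 9 2)
pos 5: 7: fault, frames (8 9 2 7)
pos 6: 1: fault, evict 8, frames (9 2 7 1)
pos 7: 8: fault, evict 9, frames (2 7 1 8)
At position 7, page 9 is evicted.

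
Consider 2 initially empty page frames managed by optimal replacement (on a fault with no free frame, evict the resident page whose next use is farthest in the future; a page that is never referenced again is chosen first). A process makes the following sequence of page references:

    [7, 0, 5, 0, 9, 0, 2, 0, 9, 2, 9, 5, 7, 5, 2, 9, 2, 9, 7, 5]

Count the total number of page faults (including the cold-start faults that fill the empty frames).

12

7 -> fault, frames [7]
0 -> fault, frames [7, 0]
5 -> fault, evict 7, frames [0, 5]
0 -> hit
9 -> fault, evict 5, frames [0, 9]
0 -> hit
2 -> fault, evict 9, frames [0, 2]
0 -> hit
9 -> fault, evict 0, frames [2, 9]
2 -> hit
9 -> hit
5 -> fault, evict 9, frames [2, 5]
7 -> fault, evict 2, frames [5, 7]
5 -> hit
2 -> fault, evict 5, frames [7, 2]
9 -> fault, evict 7, frames [2, 9]
2 -> hit
9 -> hit
7 -> fault, evict 9, frames [2, 7]
5 -> fault, evict 7, frames [2, 5]
Page faults: 12.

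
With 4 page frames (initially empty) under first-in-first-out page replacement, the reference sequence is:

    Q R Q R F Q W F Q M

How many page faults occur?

5

Q → miss, frames {Q}
R → miss, frames {Q,R}
Q → hit
R → hit
F → miss, frames {Q,R,F}
Q → hit
W → miss, frames {Q,R,F,W}
F → hit
Q → hit
M → miss, evict Q, frames {R,F,W,M}
Page faults: 5.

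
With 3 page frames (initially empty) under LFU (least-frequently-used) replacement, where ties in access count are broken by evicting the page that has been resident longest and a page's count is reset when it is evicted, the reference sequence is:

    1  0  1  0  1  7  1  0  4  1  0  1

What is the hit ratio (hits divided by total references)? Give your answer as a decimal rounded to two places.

0.67

1 -> miss, frames [1]
0 -> miss, frames [1, 0]
1 -> hit
0 -> hit
1 -> hit
7 -> miss, frames [1, 0, 7]
1 -> hit
0 -> hit
4 -> miss, evict 7, frames [1, 0, 4]
1 -> hit
0 -> hit
1 -> hit
Hits: 8 of 12 references → 8/12 = 0.6667.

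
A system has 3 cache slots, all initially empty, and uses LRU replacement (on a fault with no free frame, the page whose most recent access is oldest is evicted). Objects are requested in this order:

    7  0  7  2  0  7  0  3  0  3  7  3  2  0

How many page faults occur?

6

7 → fault, frames {7}
0 → fault, frames {7,0}
7 → hit
2 → fault, frames {0,7,2}
0 → hit
7 → hit
0 → hit
3 → fault, evict 2, frames {7,0,3}
0 → hit
3 → hit
7 → hit
3 → hit
2 → fault, evict 0, frames {7,3,2}
0 → fault, evict 7, frames {3,2,0}
Page faults: 6.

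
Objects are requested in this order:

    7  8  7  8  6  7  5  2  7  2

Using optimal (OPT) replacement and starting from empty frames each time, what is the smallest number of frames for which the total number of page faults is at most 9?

2

f=1: 10 faults
f=2: 5 faults
f=3: 5 faults
f=4: 5 faults
f=5: 5 faults
Smallest f with faults ≤ 9 is 2.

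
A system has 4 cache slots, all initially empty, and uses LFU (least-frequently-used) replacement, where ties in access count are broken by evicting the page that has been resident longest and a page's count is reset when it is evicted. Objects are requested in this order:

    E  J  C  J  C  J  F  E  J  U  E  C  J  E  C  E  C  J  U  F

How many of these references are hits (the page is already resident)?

E -> miss, frames (E)
J -> miss, frames (E J)
C -> miss, frames (E J C)
J -> hit
C -> hit
J -> hit
F -> miss, frames (E J C F)
E -> hit
J -> hit
U -> miss, evict F, frames (E J C U)
E -> hit
C -> hit
J -> hit
E -> hit
C -> hit
E -> hit
C -> hit
J -> hit
U -> hit
F -> miss, evict U, frames (E J C F)
Hits: 14.

14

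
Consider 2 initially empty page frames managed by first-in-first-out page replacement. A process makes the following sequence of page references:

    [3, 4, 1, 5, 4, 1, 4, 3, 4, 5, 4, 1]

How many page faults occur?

10

3 -> miss, frames {3}
4 -> miss, frames {3,4}
1 -> miss, evict 3, frames {4,1}
5 -> miss, evict 4, frames {1,5}
4 -> miss, evict 1, frames {5,4}
1 -> miss, evict 5, frames {4,1}
4 -> hit
3 -> miss, evict 4, frames {1,3}
4 -> miss, evict 1, frames {3,4}
5 -> miss, evict 3, frames {4,5}
4 -> hit
1 -> miss, evict 4, frames {5,1}
Page faults: 10.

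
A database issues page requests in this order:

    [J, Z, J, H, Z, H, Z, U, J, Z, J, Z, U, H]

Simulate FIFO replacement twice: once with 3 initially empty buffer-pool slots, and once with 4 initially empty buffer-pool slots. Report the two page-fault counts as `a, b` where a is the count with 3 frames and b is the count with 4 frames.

7, 4

3 frames: F F . F . . . F F F . . . F → 7 faults.
4 frames: F F . F . . . F . . . . . . → 4 faults.
4 < 7: adding a frame reduced faults, as is typical.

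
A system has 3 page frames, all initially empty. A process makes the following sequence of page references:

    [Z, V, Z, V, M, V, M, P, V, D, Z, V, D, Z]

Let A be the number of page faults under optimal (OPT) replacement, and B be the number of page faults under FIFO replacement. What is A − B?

-2

Under OPT: F F . . F . . F . F . . . . → 5 faults.
Under FIFO: F F . . F . . F . F F F . . → 7 faults.
A − B = 5 − 7 = -2.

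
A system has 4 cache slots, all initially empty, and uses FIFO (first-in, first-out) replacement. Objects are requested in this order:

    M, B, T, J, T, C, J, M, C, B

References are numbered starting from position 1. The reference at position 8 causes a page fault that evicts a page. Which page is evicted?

B

pos 1: M: fault, frames [M]
pos 2: B: fault, frames [M, B]
pos 3: T: fault, frames [M, B, T]
pos 4: J: fault, frames [M, B, T, J]
pos 5: T: hit
pos 6: C: fault, evict M, frames [B, T, J, C]
pos 7: J: hit
pos 8: M: fault, evict B, frames [T, J, C, M]
At position 8, page B is evicted.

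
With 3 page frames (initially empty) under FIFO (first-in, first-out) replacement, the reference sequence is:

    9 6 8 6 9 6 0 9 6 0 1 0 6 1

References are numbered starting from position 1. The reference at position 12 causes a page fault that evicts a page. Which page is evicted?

9

pos 1: 9 -> fault, frames [9]
pos 2: 6 -> fault, frames [9, 6]
pos 3: 8 -> fault, frames [9, 6, 8]
pos 4: 6 -> hit
pos 5: 9 -> hit
pos 6: 6 -> hit
pos 7: 0 -> fault, evict 9, frames [6, 8, 0]
pos 8: 9 -> fault, evict 6, frames [8, 0, 9]
pos 9: 6 -> fault, evict 8, frames [0, 9, 6]
pos 10: 0 -> hit
pos 11: 1 -> fault, evict 0, frames [9, 6, 1]
pos 12: 0 -> fault, evict 9, frames [6, 1, 0]
At position 12, page 9 is evicted.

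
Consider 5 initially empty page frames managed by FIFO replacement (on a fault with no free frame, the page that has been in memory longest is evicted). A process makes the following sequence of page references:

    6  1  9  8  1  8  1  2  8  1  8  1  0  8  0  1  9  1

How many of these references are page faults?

6

6: fault, frames (6)
1: fault, frames (6 1)
9: fault, frames (6 1 9)
8: fault, frames (6 1 9 8)
1: hit
8: hit
1: hit
2: fault, frames (6 1 9 8 2)
8: hit
1: hit
8: hit
1: hit
0: fault, evict 6, frames (1 9 8 2 0)
8: hit
0: hit
1: hit
9: hit
1: hit
Page faults: 6.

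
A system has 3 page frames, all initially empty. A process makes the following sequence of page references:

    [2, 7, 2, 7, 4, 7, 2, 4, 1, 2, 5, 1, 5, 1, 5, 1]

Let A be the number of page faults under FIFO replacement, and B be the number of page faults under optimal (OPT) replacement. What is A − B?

1

Under FIFO: F F . . F . . . F F F . . . . . → 6 faults.
Under OPT: F F . . F . . . F . F . . . . . → 5 faults.
A − B = 6 − 5 = 1.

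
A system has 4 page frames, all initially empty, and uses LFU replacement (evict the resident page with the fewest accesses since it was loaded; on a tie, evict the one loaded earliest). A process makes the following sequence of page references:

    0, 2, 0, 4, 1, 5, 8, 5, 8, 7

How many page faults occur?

7

0 -> miss, frames {0}
2 -> miss, frames {0,2}
0 -> hit
4 -> miss, frames {0,2,4}
1 -> miss, frames {0,2,4,1}
5 -> miss, evict 2, frames {0,4,1,5}
8 -> miss, evict 4, frames {0,1,5,8}
5 -> hit
8 -> hit
7 -> miss, evict 1, frames {0,5,8,7}
Page faults: 7.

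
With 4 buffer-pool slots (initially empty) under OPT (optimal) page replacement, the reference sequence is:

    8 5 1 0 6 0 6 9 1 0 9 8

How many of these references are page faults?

8: fault, frames {8}
5: fault, frames {8,5}
1: fault, frames {8,5,1}
0: fault, frames {8,5,1,0}
6: fault, evict 5, frames {8,1,0,6}
0: hit
6: hit
9: fault, evict 6, frames {8,1,0,9}
1: hit
0: hit
9: hit
8: hit
Page faults: 6.

6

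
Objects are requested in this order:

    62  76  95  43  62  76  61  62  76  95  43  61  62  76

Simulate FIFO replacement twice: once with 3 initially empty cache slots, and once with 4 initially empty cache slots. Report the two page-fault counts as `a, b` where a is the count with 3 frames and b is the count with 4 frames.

11, 12

3 frames: F F F F F F F . . F F . F F → 11 faults.
4 frames: F F F F . . F F F F F F F F → 12 faults.
12 > 11: adding a frame increased faults — Belady's anomaly.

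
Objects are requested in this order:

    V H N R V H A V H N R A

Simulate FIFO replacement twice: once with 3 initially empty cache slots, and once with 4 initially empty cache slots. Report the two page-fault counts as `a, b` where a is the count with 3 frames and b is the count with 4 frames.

3 frames: F F F F F F F . . F F . → 9 faults.
4 frames: F F F F . . F F F F F F → 10 faults.
10 > 9: adding a frame increased faults — Belady's anomaly.

9, 10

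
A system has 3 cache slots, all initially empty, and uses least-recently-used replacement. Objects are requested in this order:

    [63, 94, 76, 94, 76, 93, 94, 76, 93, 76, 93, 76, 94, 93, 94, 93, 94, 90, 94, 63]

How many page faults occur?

6

63 → fault, frames (63)
94 → fault, frames (63 94)
76 → fault, frames (63 94 76)
94 → hit
76 → hit
93 → fault, evict 63, frames (94 76 93)
94 → hit
76 → hit
93 → hit
76 → hit
93 → hit
76 → hit
94 → hit
93 → hit
94 → hit
93 → hit
94 → hit
90 → fault, evict 76, frames (93 94 90)
94 → hit
63 → fault, evict 93, frames (90 94 63)
Page faults: 6.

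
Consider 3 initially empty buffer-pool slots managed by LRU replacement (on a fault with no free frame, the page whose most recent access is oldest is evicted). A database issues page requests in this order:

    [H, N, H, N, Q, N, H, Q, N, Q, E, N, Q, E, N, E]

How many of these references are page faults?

H → miss, frames {H}
N → miss, frames {H,N}
H → hit
N → hit
Q → miss, frames {H,N,Q}
N → hit
H → hit
Q → hit
N → hit
Q → hit
E → miss, evict H, frames {N,Q,E}
N → hit
Q → hit
E → hit
N → hit
E → hit
Page faults: 4.

4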